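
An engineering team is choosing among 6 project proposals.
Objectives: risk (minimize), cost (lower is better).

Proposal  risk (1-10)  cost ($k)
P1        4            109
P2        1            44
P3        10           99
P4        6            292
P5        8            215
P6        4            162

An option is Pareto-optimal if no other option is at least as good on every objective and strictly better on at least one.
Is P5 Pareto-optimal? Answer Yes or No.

P1 vs P5: risk 4≤8, cost 109≤215 — P1 is at least as good on every objective and strictly better on at least one, so P1 dominates P5.

No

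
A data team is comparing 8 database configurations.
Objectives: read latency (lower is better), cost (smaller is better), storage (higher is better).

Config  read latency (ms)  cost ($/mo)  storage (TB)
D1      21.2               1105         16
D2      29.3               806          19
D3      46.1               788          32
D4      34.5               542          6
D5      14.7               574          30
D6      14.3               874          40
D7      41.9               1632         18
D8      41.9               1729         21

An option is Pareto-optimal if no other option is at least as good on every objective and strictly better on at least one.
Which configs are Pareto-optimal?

D1: dominated by D5 (read latency 14.7≤21.2, cost 574≤1105, storage 30≥16).
D2: dominated by D5 (read latency 14.7≤29.3, cost 574≤806, storage 30≥19).
D3: not dominated.
D4: not dominated (best cost).
D5: not dominated.
D6: not dominated (best read latency).
D7: dominated by D2 (read latency 29.3≤41.9, cost 806≤1632, storage 19≥18).
D8: dominated by D5 (read latency 14.7≤41.9, cost 574≤1729, storage 30≥21).

D3, D4, D5, D6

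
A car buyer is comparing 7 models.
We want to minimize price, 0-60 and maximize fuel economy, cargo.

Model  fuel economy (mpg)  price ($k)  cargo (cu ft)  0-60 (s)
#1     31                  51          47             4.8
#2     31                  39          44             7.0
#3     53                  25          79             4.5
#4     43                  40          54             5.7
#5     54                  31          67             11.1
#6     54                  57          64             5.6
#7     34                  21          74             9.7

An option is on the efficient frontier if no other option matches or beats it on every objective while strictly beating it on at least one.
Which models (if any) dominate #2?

#3: fuel economy 53≥31, price 25≤39, cargo 79≥44, 0-60 4.5≤7.0 — dominates #2.
Others (#1, #4, #5, #6, #7) are each worse than #2 on at least one objective.

#3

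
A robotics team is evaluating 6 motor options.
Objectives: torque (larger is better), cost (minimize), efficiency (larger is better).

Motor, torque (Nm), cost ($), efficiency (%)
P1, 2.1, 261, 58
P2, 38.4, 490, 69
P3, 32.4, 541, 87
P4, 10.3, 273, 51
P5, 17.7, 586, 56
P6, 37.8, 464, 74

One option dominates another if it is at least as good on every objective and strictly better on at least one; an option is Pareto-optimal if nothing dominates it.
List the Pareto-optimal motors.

P1, P2, P3, P4, P6

P1: not dominated (best cost).
P2: not dominated (best torque).
P3: not dominated (best efficiency).
P4: not dominated.
P5: dominated by P2 (torque 38.4≥17.7, cost 490≤586, efficiency 69≥56).
P6: not dominated.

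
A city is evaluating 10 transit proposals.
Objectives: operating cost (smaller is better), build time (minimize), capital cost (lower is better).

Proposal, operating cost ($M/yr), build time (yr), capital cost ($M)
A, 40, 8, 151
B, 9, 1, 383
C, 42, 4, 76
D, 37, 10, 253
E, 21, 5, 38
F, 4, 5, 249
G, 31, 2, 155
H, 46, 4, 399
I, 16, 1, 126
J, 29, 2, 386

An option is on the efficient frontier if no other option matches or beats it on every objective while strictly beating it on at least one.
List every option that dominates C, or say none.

A: worse on build time (8 vs 4).
B: worse on capital cost (383 vs 76).
D: worse on build time (10 vs 4).
E: worse on build time (5 vs 4).
F: worse on build time (5 vs 4).
G: worse on capital cost (155 vs 76).
H: worse on operating cost (46 vs 42).
I: worse on capital cost (126 vs 76).
J: worse on capital cost (386 vs 76).
No option dominates C.

none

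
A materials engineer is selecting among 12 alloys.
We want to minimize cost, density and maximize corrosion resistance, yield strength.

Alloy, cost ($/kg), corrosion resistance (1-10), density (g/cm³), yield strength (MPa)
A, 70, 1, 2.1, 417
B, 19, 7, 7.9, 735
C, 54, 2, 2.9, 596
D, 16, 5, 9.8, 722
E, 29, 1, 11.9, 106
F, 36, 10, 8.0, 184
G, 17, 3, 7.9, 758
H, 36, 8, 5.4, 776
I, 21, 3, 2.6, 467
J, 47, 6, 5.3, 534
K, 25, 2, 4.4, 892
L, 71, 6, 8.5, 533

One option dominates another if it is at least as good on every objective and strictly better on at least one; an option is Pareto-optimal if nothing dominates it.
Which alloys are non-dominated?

A: not dominated (best density).
B: not dominated.
C: not dominated.
D: not dominated (best cost).
E: dominated by B (cost 19≤29, corrosion resistance 7≥1, density 7.9≤11.9, yield strength 735≥106).
F: not dominated (best corrosion resistance).
G: not dominated.
H: not dominated.
I: not dominated.
J: not dominated.
K: not dominated (best yield strength).
L: dominated by B (cost 19≤71, corrosion resistance 7≥6, density 7.9≤8.5, yield strength 735≥533).

A, B, C, D, F, G, H, I, J, K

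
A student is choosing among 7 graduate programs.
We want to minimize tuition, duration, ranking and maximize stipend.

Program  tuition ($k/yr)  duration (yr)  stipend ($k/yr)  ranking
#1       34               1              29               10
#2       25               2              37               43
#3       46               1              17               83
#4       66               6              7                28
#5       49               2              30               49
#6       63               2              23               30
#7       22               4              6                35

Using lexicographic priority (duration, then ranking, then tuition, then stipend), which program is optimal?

First minimize duration: best is 1, kept {#1, #3}.
Then minimize ranking: best is 10, kept {#1}.

#1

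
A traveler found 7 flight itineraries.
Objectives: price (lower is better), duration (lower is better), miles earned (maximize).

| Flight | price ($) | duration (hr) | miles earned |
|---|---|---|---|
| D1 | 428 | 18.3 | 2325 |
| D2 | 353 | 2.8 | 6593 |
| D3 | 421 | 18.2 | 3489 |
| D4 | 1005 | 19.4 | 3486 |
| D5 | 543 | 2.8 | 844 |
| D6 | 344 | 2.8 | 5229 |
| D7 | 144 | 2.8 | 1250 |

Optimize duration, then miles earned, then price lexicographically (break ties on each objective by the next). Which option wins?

D2

First minimize duration: best is 2.8, kept {D2, D5, D6, D7}.
Then maximize miles earned: best is 6593, kept {D2}.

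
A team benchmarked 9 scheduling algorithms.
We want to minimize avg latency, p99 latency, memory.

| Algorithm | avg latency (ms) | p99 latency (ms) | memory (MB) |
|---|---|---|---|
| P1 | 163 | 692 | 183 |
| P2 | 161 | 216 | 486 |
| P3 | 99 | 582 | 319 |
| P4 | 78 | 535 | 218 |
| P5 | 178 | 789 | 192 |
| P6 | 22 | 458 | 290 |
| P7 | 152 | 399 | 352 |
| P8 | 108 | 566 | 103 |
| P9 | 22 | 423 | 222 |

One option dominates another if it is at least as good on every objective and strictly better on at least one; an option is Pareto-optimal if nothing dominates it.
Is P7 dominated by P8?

P8 vs P7: P8 is worse on p99 latency (566 vs 399), so it does not dominate P7.

No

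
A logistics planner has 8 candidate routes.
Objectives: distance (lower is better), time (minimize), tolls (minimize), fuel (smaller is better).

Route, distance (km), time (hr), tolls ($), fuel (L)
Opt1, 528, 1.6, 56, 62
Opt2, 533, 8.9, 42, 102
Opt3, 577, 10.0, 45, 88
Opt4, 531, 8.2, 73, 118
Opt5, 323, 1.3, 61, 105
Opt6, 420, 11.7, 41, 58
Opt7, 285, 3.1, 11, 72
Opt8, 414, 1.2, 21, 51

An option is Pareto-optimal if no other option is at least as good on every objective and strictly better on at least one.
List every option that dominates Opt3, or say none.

Opt7, Opt8

Opt7: distance 285≤577, time 3.1≤10.0, tolls 11≤45, fuel 72≤88 — dominates Opt3.
Opt8: distance 414≤577, time 1.2≤10.0, tolls 21≤45, fuel 51≤88 — dominates Opt3.
Others (Opt1, Opt2, Opt4, Opt5, Opt6) are each worse than Opt3 on at least one objective.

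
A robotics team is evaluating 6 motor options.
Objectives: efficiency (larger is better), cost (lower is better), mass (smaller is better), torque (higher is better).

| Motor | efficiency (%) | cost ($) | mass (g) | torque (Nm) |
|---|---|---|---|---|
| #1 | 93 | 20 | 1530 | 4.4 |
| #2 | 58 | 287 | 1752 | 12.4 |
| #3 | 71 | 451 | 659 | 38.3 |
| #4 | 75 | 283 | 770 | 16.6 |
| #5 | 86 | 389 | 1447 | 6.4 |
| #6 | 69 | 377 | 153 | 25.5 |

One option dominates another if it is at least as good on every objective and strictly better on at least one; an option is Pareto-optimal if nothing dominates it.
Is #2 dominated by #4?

#4 vs #2: efficiency 75≥58, cost 283≤287, mass 770≤1752, torque 16.6≥12.4 — #4 is at least as good on every objective with at least one strict improvement.

Yes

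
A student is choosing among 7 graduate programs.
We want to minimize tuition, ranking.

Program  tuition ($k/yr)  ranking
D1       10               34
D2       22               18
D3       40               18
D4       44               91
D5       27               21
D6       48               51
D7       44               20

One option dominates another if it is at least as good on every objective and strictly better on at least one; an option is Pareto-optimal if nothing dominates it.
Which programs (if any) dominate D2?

none

D1: worse on ranking (34 vs 18).
D3: worse on tuition (40 vs 22).
D4: worse on tuition (44 vs 22).
D5: worse on tuition (27 vs 22).
D6: worse on tuition (48 vs 22).
D7: worse on tuition (44 vs 22).
No option dominates D2.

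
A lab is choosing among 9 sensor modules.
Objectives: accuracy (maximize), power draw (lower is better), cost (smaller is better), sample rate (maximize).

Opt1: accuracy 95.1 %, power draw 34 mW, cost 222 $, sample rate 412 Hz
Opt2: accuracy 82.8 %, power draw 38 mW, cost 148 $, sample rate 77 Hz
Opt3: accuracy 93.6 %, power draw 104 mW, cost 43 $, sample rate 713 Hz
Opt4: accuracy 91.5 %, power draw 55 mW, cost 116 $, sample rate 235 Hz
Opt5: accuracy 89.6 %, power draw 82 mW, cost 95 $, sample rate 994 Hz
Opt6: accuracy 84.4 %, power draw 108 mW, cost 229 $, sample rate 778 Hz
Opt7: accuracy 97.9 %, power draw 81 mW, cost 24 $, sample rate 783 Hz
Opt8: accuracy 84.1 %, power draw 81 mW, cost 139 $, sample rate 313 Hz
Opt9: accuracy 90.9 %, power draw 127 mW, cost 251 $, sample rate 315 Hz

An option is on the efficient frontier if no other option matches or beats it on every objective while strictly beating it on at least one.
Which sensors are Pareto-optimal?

Opt1, Opt2, Opt4, Opt5, Opt7

Opt1: not dominated (best power draw).
Opt2: not dominated.
Opt3: dominated by Opt7 (accuracy 97.9≥93.6, power draw 81≤104, cost 24≤43, sample rate 783≥713).
Opt4: not dominated.
Opt5: not dominated (best sample rate).
Opt6: dominated by Opt5 (accuracy 89.6≥84.4, power draw 82≤108, cost 95≤229, sample rate 994≥778).
Opt7: not dominated (best accuracy).
Opt8: dominated by Opt7 (accuracy 97.9≥84.1, power draw 81≤81, cost 24≤139, sample rate 783≥313).
Opt9: dominated by Opt1 (accuracy 95.1≥90.9, power draw 34≤127, cost 222≤251, sample rate 412≥315).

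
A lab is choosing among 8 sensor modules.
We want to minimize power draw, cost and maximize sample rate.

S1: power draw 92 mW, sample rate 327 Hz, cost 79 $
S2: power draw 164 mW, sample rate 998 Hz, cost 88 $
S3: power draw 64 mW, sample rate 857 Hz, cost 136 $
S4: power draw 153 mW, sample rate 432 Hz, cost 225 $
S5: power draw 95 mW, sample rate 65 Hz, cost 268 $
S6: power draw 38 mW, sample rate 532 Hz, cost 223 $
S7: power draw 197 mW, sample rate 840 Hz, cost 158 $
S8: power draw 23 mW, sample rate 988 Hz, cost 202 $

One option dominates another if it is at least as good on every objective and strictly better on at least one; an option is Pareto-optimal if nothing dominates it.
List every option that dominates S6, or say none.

S8

S8: power draw 23≤38, sample rate 988≥532, cost 202≤223 — dominates S6.
Others (S1, S2, S3, S4, S5, S7) are each worse than S6 on at least one objective.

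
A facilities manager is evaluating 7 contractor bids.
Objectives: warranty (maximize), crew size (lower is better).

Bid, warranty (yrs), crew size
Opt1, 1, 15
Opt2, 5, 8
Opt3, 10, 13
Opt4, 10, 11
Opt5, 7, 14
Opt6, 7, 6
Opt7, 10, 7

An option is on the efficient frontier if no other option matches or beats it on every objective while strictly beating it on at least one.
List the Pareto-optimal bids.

Opt6, Opt7

Opt1: dominated by Opt2 (warranty 5≥1, crew size 8≤15).
Opt2: dominated by Opt6 (warranty 7≥5, crew size 6≤8).
Opt3: dominated by Opt4 (warranty 10≥10, crew size 11≤13).
Opt4: dominated by Opt7 (warranty 10≥10, crew size 7≤11).
Opt5: dominated by Opt3 (warranty 10≥7, crew size 13≤14).
Opt6: not dominated (best crew size).
Opt7: not dominated.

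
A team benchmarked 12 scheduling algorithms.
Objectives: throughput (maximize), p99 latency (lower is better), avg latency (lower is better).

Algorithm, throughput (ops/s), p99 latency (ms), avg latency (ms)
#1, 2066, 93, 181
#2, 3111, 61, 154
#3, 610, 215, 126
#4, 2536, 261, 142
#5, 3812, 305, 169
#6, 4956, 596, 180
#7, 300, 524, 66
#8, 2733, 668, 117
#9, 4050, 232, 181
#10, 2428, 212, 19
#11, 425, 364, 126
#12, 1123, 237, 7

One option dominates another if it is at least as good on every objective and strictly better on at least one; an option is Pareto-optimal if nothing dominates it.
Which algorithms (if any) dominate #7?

#10, #12

#10: throughput 2428≥300, p99 latency 212≤524, avg latency 19≤66 — dominates #7.
#12: throughput 1123≥300, p99 latency 237≤524, avg latency 7≤66 — dominates #7.
Others (#1, #2, #3, #4, #5, #6, #8, #9, #11) are each worse than #7 on at least one objective.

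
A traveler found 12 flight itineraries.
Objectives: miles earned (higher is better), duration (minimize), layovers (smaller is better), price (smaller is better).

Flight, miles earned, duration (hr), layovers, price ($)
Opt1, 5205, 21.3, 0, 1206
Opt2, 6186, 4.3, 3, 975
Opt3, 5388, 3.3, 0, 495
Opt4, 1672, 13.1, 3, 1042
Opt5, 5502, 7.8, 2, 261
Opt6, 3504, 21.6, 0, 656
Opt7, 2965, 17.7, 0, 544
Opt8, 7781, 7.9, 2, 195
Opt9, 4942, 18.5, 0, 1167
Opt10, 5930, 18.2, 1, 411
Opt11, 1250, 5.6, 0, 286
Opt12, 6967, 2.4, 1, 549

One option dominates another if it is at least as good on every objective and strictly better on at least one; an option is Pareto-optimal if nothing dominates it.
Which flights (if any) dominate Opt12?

Opt1: worse on miles earned (5205 vs 6967).
Opt2: worse on miles earned (6186 vs 6967).
Opt3: worse on miles earned (5388 vs 6967).
Opt4: worse on miles earned (1672 vs 6967).
Opt5: worse on miles earned (5502 vs 6967).
Opt6: worse on miles earned (3504 vs 6967).
Opt7: worse on miles earned (2965 vs 6967).
Opt8: worse on duration (7.9 vs 2.4).
Opt9: worse on miles earned (4942 vs 6967).
Opt10: worse on miles earned (5930 vs 6967).
Opt11: worse on miles earned (1250 vs 6967).
No option dominates Opt12.

none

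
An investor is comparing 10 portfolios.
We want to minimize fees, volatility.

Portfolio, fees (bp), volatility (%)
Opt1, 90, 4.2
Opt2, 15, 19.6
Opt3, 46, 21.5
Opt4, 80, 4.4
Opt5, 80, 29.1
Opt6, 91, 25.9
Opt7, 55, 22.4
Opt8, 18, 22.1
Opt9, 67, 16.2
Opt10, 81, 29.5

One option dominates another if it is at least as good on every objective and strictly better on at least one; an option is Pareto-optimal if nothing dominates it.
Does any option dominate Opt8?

Opt2 vs Opt8: fees 15≤18, volatility 19.6≤22.1 — Opt2 is at least as good on every objective and strictly better on at least one, so Opt2 dominates Opt8.

Yes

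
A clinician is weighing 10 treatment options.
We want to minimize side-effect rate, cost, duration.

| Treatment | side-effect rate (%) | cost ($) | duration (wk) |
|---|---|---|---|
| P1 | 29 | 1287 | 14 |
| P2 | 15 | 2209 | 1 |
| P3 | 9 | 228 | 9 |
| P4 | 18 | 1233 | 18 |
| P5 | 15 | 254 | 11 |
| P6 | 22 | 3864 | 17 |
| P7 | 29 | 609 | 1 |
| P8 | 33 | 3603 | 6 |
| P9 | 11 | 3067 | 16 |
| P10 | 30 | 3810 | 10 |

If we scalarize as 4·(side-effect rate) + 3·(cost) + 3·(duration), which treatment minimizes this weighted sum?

P1: 4·29 + 3·1287 + 3·14 = 4019
P2: 4·15 + 3·2209 + 3·1 = 6690
P3: 4·9 + 3·228 + 3·9 = 747
P4: 4·18 + 3·1233 + 3·18 = 3825
P5: 4·15 + 3·254 + 3·11 = 855
P6: 4·22 + 3·3864 + 3·17 = 11731
P7: 4·29 + 3·609 + 3·1 = 1946
P8: 4·33 + 3·3603 + 3·6 = 10959
P9: 4·11 + 3·3067 + 3·16 = 9293
P10: 4·30 + 3·3810 + 3·10 = 11580
Lowest: P3 at 747.

P3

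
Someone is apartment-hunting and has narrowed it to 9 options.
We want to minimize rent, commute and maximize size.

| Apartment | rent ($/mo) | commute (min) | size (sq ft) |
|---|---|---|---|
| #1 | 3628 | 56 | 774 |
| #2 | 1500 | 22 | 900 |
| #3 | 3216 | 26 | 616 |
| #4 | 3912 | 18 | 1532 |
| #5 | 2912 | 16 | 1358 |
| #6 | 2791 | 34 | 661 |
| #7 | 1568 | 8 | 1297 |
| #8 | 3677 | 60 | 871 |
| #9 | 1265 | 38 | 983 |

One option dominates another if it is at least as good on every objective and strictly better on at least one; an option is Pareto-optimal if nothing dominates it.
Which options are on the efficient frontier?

#1: dominated by #2 (rent 1500≤3628, commute 22≤56, size 900≥774).
#2: not dominated.
#3: dominated by #2 (rent 1500≤3216, commute 22≤26, size 900≥616).
#4: not dominated (best size).
#5: not dominated.
#6: dominated by #2 (rent 1500≤2791, commute 22≤34, size 900≥661).
#7: not dominated (best commute).
#8: dominated by #2 (rent 1500≤3677, commute 22≤60, size 900≥871).
#9: not dominated (best rent).

#2, #4, #5, #7, #9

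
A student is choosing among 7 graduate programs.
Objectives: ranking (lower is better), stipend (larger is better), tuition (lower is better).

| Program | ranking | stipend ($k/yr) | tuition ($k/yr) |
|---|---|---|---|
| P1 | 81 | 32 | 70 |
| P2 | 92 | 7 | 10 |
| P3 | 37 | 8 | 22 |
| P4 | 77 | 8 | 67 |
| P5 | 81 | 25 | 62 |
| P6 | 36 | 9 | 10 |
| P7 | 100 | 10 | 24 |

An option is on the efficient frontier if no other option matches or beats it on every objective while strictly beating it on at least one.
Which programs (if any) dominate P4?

P3: ranking 37≤77, stipend 8≥8, tuition 22≤67 — dominates P4.
P6: ranking 36≤77, stipend 9≥8, tuition 10≤67 — dominates P4.
Others (P1, P2, P5, P7) are each worse than P4 on at least one objective.

P3, P6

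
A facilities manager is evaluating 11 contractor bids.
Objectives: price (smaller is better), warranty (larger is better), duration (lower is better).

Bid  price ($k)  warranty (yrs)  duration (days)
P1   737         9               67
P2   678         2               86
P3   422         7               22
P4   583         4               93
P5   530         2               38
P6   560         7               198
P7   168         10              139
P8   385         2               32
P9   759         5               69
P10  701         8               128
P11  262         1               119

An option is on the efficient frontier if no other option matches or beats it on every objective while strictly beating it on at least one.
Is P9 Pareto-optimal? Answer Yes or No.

No

P1 vs P9: price 737≤759, warranty 9≥5, duration 67≤69 — P1 is at least as good on every objective and strictly better on at least one, so P1 dominates P9.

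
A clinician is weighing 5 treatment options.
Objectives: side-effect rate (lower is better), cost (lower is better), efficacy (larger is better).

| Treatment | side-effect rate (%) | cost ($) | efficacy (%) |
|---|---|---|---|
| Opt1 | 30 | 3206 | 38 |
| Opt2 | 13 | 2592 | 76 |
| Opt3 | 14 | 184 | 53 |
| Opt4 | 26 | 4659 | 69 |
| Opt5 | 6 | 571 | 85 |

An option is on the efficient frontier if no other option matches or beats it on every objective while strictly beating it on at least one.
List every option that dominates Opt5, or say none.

Opt1: worse on side-effect rate (30 vs 6).
Opt2: worse on side-effect rate (13 vs 6).
Opt3: worse on side-effect rate (14 vs 6).
Opt4: worse on side-effect rate (26 vs 6).
No option dominates Opt5.

none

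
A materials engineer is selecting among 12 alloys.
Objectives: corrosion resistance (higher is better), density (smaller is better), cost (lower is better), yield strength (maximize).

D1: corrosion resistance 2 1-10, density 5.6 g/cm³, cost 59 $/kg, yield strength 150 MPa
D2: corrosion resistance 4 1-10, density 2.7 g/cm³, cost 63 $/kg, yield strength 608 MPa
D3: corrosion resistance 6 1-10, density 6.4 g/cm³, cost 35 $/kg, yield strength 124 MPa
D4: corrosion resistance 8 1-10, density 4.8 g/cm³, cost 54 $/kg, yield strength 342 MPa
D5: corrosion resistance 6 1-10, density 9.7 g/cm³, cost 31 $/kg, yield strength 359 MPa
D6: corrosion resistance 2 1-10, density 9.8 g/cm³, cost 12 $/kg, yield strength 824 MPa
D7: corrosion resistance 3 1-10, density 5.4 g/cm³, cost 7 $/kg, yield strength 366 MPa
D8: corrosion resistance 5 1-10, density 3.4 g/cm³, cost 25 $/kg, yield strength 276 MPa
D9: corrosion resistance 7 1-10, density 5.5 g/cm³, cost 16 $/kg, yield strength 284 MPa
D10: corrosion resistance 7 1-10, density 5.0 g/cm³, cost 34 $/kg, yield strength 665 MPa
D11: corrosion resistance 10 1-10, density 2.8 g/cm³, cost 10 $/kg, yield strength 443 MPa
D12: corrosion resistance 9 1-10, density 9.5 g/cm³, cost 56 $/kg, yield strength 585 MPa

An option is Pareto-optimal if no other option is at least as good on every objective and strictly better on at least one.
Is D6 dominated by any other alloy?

D1: worse on cost (59 vs 12).
D2: worse on cost (63 vs 12).
D3: worse on cost (35 vs 12).
D4: worse on cost (54 vs 12).
D5: worse on cost (31 vs 12).
D7: worse on yield strength (366 vs 824).
D8: worse on cost (25 vs 12).
D9: worse on cost (16 vs 12).
D10: worse on cost (34 vs 12).
D11: worse on yield strength (443 vs 824).
D12: worse on cost (56 vs 12).
No option is at least as good as D6 on every objective and strictly better on one.

No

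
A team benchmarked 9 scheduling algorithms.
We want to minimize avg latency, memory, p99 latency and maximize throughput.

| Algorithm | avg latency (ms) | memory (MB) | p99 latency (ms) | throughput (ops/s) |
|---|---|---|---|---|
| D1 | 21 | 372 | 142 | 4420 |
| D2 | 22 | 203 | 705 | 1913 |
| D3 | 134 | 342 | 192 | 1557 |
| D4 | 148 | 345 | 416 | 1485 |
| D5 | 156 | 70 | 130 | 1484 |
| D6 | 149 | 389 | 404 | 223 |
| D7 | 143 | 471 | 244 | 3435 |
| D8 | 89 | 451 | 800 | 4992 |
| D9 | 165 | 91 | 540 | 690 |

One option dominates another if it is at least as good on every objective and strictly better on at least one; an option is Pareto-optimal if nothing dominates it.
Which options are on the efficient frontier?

D1: not dominated (best avg latency).
D2: not dominated.
D3: not dominated.
D4: dominated by D3 (avg latency 134≤148, memory 342≤345, p99 latency 192≤416, throughput 1557≥1485).
D5: not dominated (best memory).
D6: dominated by D1 (avg latency 21≤149, memory 372≤389, p99 latency 142≤404, throughput 4420≥223).
D7: dominated by D1 (avg latency 21≤143, memory 372≤471, p99 latency 142≤244, throughput 4420≥3435).
D8: not dominated (best throughput).
D9: dominated by D5 (avg latency 156≤165, memory 70≤91, p99 latency 130≤540, throughput 1484≥690).

D1, D2, D3, D5, D8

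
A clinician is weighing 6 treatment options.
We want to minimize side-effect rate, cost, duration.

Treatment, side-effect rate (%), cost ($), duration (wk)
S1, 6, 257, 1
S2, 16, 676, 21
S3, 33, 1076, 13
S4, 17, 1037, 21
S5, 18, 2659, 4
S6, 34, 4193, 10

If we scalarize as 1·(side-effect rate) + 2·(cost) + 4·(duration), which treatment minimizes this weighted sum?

S1

S1: 1·6 + 2·257 + 4·1 = 524
S2: 1·16 + 2·676 + 4·21 = 1452
S3: 1·33 + 2·1076 + 4·13 = 2237
S4: 1·17 + 2·1037 + 4·21 = 2175
S5: 1·18 + 2·2659 + 4·4 = 5352
S6: 1·34 + 2·4193 + 4·10 = 8460
Lowest: S1 at 524.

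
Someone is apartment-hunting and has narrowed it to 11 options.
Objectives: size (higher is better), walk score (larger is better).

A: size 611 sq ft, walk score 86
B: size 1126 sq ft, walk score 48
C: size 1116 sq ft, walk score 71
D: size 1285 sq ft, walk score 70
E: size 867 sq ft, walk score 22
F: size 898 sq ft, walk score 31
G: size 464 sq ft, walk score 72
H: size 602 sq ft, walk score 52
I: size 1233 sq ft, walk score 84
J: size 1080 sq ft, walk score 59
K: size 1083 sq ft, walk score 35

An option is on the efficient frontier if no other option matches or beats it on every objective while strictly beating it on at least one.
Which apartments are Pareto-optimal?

A: not dominated (best walk score).
B: dominated by D (size 1285≥1126, walk score 70≥48).
C: dominated by I (size 1233≥1116, walk score 84≥71).
D: not dominated (best size).
E: dominated by B (size 1126≥867, walk score 48≥22).
F: dominated by B (size 1126≥898, walk score 48≥31).
G: dominated by A (size 611≥464, walk score 86≥72).
H: dominated by A (size 611≥602, walk score 86≥52).
I: not dominated.
J: dominated by C (size 1116≥1080, walk score 71≥59).
K: dominated by B (size 1126≥1083, walk score 48≥35).

A, D, I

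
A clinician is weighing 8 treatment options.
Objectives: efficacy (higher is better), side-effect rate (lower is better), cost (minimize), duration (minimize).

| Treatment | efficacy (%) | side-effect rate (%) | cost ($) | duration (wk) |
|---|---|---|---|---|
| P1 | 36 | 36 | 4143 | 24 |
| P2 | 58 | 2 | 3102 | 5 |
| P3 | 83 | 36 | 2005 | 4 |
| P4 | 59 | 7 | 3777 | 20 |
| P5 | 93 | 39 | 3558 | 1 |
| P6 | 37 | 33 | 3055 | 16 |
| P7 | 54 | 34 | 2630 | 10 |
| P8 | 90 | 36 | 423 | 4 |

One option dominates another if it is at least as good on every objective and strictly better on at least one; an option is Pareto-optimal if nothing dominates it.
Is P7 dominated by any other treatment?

No

P1: worse on efficacy (36 vs 54).
P2: worse on cost (3102 vs 2630).
P3: worse on side-effect rate (36 vs 34).
P4: worse on cost (3777 vs 2630).
P5: worse on side-effect rate (39 vs 34).
P6: worse on efficacy (37 vs 54).
P8: worse on side-effect rate (36 vs 34).
No option is at least as good as P7 on every objective and strictly better on one.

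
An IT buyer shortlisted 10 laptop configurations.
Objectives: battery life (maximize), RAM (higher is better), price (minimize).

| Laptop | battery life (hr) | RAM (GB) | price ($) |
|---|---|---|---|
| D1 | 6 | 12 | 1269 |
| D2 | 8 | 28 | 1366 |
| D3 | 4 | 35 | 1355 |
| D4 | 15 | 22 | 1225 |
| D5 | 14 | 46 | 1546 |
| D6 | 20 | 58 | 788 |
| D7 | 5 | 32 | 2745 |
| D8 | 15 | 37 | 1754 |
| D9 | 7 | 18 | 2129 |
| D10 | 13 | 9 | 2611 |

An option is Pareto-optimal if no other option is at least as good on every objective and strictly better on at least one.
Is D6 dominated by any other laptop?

No

D1: worse on battery life (6 vs 20).
D2: worse on battery life (8 vs 20).
D3: worse on battery life (4 vs 20).
D4: worse on battery life (15 vs 20).
D5: worse on battery life (14 vs 20).
D7: worse on battery life (5 vs 20).
D8: worse on battery life (15 vs 20).
D9: worse on battery life (7 vs 20).
D10: worse on battery life (13 vs 20).
No option is at least as good as D6 on every objective and strictly better on one.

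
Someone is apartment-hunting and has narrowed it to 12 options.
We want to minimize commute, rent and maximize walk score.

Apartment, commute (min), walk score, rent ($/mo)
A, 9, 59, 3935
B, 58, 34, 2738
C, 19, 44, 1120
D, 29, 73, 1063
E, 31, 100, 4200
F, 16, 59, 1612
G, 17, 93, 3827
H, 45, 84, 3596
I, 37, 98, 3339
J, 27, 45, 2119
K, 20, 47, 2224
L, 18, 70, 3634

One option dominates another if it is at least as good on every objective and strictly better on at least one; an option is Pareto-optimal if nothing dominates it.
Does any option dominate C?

A: worse on rent (3935 vs 1120).
B: worse on commute (58 vs 19).
D: worse on commute (29 vs 19).
E: worse on commute (31 vs 19).
F: worse on rent (1612 vs 1120).
G: worse on rent (3827 vs 1120).
H: worse on commute (45 vs 19).
I: worse on commute (37 vs 19).
J: worse on commute (27 vs 19).
K: worse on commute (20 vs 19).
L: worse on rent (3634 vs 1120).
No option is at least as good as C on every objective and strictly better on one.

No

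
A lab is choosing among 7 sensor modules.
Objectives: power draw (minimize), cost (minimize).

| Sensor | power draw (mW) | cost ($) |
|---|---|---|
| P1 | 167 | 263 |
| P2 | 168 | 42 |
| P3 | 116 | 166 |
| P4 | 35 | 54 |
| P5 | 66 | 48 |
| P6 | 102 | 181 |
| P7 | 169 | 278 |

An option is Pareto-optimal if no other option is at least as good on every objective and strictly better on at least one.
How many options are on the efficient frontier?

3

P1: dominated by P3 (power draw 116≤167, cost 166≤263).
P2: not dominated (best cost).
P3: dominated by P4 (power draw 35≤116, cost 54≤166).
P4: not dominated (best power draw).
P5: not dominated.
P6: dominated by P4 (power draw 35≤102, cost 54≤181).
P7: dominated by P1 (power draw 167≤169, cost 263≤278).
Pareto-optimal: P2, P4, P5 → 3.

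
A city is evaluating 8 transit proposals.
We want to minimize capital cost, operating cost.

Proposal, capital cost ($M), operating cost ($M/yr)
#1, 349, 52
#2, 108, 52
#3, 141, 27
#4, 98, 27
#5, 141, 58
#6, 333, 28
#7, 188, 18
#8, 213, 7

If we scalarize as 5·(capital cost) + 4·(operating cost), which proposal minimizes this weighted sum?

#1: 5·349 + 4·52 = 1953
#2: 5·108 + 4·52 = 748
#3: 5·141 + 4·27 = 813
#4: 5·98 + 4·27 = 598
#5: 5·141 + 4·58 = 937
#6: 5·333 + 4·28 = 1777
#7: 5·188 + 4·18 = 1012
#8: 5·213 + 4·7 = 1093
Lowest: #4 at 598.

#4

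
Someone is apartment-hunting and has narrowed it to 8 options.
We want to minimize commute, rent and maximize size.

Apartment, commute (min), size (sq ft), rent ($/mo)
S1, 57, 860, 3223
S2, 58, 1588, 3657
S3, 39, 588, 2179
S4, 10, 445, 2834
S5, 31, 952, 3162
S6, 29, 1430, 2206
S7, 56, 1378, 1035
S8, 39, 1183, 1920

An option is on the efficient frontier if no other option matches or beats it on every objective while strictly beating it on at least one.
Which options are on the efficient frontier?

S2, S4, S6, S7, S8

S1: dominated by S5 (commute 31≤57, size 952≥860, rent 3162≤3223).
S2: not dominated (best size).
S3: dominated by S8 (commute 39≤39, size 1183≥588, rent 1920≤2179).
S4: not dominated (best commute).
S5: dominated by S6 (commute 29≤31, size 1430≥952, rent 2206≤3162).
S6: not dominated.
S7: not dominated (best rent).
S8: not dominated.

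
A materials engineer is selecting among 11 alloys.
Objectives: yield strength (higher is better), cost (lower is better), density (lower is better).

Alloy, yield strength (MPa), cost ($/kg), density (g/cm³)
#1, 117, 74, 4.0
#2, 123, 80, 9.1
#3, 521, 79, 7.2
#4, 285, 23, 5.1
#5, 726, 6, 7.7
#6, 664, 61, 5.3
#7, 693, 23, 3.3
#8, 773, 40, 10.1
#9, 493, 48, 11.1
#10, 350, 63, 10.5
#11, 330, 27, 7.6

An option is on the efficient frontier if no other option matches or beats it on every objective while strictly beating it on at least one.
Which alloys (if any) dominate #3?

#6: yield strength 664≥521, cost 61≤79, density 5.3≤7.2 — dominates #3.
#7: yield strength 693≥521, cost 23≤79, density 3.3≤7.2 — dominates #3.
Others (#1, #2, #4, #5, #8, #9, #10, #11) are each worse than #3 on at least one objective.

#6, #7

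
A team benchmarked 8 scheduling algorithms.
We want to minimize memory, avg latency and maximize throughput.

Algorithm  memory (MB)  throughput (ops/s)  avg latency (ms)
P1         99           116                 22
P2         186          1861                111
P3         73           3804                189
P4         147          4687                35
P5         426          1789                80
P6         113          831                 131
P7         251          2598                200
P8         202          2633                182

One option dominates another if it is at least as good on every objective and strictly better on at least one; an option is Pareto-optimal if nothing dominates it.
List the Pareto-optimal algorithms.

P1, P3, P4, P6

P1: not dominated (best avg latency).
P2: dominated by P4 (memory 147≤186, throughput 4687≥1861, avg latency 35≤111).
P3: not dominated (best memory).
P4: not dominated (best throughput).
P5: dominated by P4 (memory 147≤426, throughput 4687≥1789, avg latency 35≤80).
P6: not dominated.
P7: dominated by P3 (memory 73≤251, throughput 3804≥2598, avg latency 189≤200).
P8: dominated by P4 (memory 147≤202, throughput 4687≥2633, avg latency 35≤182).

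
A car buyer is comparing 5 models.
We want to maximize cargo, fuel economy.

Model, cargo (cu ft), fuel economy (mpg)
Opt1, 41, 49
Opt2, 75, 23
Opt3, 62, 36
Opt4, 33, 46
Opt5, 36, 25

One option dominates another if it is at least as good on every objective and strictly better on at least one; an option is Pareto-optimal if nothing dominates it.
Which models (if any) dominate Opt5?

Opt1, Opt3

Opt1: cargo 41≥36, fuel economy 49≥25 — dominates Opt5.
Opt3: cargo 62≥36, fuel economy 36≥25 — dominates Opt5.
Others (Opt2, Opt4) are each worse than Opt5 on at least one objective.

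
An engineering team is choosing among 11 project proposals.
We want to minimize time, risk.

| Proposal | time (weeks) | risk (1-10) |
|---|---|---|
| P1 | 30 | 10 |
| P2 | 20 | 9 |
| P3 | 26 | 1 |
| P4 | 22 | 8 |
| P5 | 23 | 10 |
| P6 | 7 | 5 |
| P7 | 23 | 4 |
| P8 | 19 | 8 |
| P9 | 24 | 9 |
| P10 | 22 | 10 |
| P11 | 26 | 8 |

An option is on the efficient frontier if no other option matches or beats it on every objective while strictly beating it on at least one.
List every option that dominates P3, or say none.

none

P1: worse on time (30 vs 26).
P2: worse on risk (9 vs 1).
P4: worse on risk (8 vs 1).
P5: worse on risk (10 vs 1).
P6: worse on risk (5 vs 1).
P7: worse on risk (4 vs 1).
P8: worse on risk (8 vs 1).
P9: worse on risk (9 vs 1).
P10: worse on risk (10 vs 1).
P11: worse on risk (8 vs 1).
No option dominates P3.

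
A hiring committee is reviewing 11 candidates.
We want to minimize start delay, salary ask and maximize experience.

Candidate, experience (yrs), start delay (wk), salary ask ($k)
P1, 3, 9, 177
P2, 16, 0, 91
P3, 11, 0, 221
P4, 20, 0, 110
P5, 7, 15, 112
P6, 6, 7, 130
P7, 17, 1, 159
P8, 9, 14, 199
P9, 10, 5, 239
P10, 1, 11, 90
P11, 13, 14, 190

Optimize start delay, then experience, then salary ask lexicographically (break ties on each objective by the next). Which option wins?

First minimize start delay: best is 0, kept {P2, P3, P4}.
Then maximize experience: best is 20, kept {P4}.

P4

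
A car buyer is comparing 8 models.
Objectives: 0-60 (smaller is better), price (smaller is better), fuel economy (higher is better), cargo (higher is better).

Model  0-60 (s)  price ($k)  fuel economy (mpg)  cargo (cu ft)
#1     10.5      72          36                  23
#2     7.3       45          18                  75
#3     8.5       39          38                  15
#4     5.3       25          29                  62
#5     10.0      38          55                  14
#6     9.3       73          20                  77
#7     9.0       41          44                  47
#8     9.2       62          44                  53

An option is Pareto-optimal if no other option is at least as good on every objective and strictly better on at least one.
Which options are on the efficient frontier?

#2, #3, #4, #5, #6, #7, #8

#1: dominated by #7 (0-60 9.0≤10.5, price 41≤72, fuel economy 44≥36, cargo 47≥23).
#2: not dominated.
#3: not dominated.
#4: not dominated (best 0-60).
#5: not dominated (best fuel economy).
#6: not dominated (best cargo).
#7: not dominated.
#8: not dominated.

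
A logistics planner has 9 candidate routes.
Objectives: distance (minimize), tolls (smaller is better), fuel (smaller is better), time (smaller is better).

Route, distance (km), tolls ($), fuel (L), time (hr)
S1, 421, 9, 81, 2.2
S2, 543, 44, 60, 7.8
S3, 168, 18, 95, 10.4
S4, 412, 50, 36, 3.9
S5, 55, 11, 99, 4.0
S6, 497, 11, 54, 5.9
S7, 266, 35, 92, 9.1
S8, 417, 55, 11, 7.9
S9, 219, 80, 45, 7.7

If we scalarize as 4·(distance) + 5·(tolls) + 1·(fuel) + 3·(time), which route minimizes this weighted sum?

S5

S1: 4·421 + 5·9 + 1·81 + 3·2.2 = 1816.6
S2: 4·543 + 5·44 + 1·60 + 3·7.8 = 2475.4
S3: 4·168 + 5·18 + 1·95 + 3·10.4 = 888.2
S4: 4·412 + 5·50 + 1·36 + 3·3.9 = 1945.7
S5: 4·55 + 5·11 + 1·99 + 3·4.0 = 386.0
S6: 4·497 + 5·11 + 1·54 + 3·5.9 = 2114.7
S7: 4·266 + 5·35 + 1·92 + 3·9.1 = 1358.3
S8: 4·417 + 5·55 + 1·11 + 3·7.9 = 1977.7
S9: 4·219 + 5·80 + 1·45 + 3·7.7 = 1344.1
Lowest: S5 at 386.0.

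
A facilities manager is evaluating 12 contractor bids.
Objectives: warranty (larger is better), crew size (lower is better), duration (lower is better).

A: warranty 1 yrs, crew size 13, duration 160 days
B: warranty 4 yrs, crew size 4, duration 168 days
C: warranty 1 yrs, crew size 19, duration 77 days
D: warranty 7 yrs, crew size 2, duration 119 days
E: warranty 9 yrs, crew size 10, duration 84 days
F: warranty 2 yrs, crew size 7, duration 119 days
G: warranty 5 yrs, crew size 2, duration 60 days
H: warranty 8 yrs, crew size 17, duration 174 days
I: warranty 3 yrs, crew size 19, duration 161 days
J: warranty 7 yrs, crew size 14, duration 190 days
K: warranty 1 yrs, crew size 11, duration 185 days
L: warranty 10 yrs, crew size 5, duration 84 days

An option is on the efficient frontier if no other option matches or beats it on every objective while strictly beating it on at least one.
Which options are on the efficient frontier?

D, G, L

A: dominated by D (warranty 7≥1, crew size 2≤13, duration 119≤160).
B: dominated by D (warranty 7≥4, crew size 2≤4, duration 119≤168).
C: dominated by G (warranty 5≥1, crew size 2≤19, duration 60≤77).
D: not dominated.
E: dominated by L (warranty 10≥9, crew size 5≤10, duration 84≤84).
F: dominated by D (warranty 7≥2, crew size 2≤7, duration 119≤119).
G: not dominated (best duration).
H: dominated by E (warranty 9≥8, crew size 10≤17, duration 84≤174).
I: dominated by D (warranty 7≥3, crew size 2≤19, duration 119≤161).
J: dominated by D (warranty 7≥7, crew size 2≤14, duration 119≤190).
K: dominated by B (warranty 4≥1, crew size 4≤11, duration 168≤185).
L: not dominated (best warranty).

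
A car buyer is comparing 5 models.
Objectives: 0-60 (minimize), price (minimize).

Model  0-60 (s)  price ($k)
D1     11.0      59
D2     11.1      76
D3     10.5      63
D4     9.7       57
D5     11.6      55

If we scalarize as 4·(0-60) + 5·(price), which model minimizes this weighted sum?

D1: 4·11.0 + 5·59 = 339.0
D2: 4·11.1 + 5·76 = 424.4
D3: 4·10.5 + 5·63 = 357.0
D4: 4·9.7 + 5·57 = 323.8
D5: 4·11.6 + 5·55 = 321.4
Lowest: D5 at 321.4.

D5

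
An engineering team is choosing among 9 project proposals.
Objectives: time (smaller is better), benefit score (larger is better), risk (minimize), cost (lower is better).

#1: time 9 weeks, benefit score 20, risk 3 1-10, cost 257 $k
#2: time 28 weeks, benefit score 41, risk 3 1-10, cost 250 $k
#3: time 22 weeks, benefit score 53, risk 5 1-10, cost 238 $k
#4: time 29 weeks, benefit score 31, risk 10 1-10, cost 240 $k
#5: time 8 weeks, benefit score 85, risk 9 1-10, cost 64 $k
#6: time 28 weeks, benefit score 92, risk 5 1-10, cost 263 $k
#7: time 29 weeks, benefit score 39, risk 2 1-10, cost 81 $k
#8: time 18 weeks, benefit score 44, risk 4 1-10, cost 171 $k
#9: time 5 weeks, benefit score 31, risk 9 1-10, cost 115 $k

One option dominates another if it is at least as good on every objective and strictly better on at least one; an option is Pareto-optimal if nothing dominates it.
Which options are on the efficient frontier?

#1: not dominated.
#2: not dominated.
#3: not dominated.
#4: dominated by #3 (time 22≤29, benefit score 53≥31, risk 5≤10, cost 238≤240).
#5: not dominated (best cost).
#6: not dominated (best benefit score).
#7: not dominated (best risk).
#8: not dominated.
#9: not dominated (best time).

#1, #2, #3, #5, #6, #7, #8, #9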